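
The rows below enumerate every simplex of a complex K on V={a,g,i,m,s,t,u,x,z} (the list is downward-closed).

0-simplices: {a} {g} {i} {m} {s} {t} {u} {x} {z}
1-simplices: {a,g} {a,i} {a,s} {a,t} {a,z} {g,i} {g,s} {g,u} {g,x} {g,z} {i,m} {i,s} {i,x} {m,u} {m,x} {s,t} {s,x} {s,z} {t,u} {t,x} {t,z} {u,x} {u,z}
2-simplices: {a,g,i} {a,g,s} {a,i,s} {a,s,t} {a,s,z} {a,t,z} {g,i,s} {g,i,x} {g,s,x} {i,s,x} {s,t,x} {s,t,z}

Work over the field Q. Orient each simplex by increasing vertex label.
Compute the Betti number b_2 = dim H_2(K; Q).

b_2=3

n_0=9 n_1=23 n_2=12  [Q]
∂1: piv[ag,ai,as,at,az,gu,gx,im] rk=8  ker:gi,gs,gz,is,ix,mu,mx,st,sx,sz,tu,tx,tz,ux,uz
∂2: piv[agi,ags,ais,ast,asz,atz,gix,gsx,stx] rk=9  ker:gis,isx,stz
b_2=(12−9)−0=3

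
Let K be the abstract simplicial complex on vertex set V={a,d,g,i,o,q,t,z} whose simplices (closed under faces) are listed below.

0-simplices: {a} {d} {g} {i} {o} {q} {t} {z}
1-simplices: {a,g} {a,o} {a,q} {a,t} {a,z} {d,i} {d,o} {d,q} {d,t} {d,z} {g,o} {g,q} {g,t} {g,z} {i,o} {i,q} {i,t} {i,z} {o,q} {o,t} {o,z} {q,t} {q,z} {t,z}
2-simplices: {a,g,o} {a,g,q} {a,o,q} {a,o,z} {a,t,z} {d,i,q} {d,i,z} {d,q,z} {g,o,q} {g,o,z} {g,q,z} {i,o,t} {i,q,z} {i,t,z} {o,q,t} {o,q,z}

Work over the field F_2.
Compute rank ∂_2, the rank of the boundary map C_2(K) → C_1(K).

n_0=8 n_1=24 n_2=16  [Z2]
∂1: piv[ag,ao,aq,at,az,di,do] rk=7  ker:dq,dt,dz,go,gq,gt,gz,io,iq,it,iz,oq,ot,oz,qt,qz,tz
∂2: piv[ago,agq,aoq,aoz,atz,diq,diz,dqz,goz,gqz,iot,itz,oqt] rk=13  ker:goq,iqz,oqz
rk∂_2=13

rank∂_2=13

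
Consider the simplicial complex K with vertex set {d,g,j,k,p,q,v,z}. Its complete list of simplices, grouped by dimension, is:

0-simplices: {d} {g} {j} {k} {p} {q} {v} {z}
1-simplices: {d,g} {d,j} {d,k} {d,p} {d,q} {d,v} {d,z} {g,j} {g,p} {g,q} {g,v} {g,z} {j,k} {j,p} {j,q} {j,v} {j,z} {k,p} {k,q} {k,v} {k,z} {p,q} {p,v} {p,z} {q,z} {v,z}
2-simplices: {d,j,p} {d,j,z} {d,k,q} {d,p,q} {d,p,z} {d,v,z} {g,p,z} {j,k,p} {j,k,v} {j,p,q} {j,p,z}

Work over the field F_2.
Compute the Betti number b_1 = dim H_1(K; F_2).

b_1=9

n_0=8 n_1=26 n_2=11  [Z2]
∂1: piv[dg,dj,dk,dp,dq,dv,dz] rk=7  ker:gj,gp,gq,gv,gz,jk,jp,jq,jv,jz,kp,kq,kv,kz,pq,pv,pz,qz,vz
∂2: piv[djp,djz,dkq,dpq,dpz,dvz,gpz,jkp,jkv,jpq] rk=10  ker:jpz
b_1=(26−7)−10=9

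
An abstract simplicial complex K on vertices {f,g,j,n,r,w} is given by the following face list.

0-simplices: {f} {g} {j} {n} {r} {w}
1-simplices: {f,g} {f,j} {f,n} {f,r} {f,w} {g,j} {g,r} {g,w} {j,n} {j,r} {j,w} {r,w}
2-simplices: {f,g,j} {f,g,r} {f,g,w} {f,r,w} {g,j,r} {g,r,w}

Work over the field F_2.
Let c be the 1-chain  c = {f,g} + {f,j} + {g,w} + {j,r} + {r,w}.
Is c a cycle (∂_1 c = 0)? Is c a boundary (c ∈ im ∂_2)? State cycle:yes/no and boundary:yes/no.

n_0=6 n_1=12 n_2=6  [Z2]
∂1: piv[fg,fj,fn,fr,fw] rk=5  ker:gj,gr,gw,jn,jr,jw,rw
∂2: piv[fgj,fgr,fgw,frw,gjr] rk=5  ker:grw
∂1c = 0
c vs im∂2: reduces to 0 ⇒ boundary

cycle:yes boundary:yes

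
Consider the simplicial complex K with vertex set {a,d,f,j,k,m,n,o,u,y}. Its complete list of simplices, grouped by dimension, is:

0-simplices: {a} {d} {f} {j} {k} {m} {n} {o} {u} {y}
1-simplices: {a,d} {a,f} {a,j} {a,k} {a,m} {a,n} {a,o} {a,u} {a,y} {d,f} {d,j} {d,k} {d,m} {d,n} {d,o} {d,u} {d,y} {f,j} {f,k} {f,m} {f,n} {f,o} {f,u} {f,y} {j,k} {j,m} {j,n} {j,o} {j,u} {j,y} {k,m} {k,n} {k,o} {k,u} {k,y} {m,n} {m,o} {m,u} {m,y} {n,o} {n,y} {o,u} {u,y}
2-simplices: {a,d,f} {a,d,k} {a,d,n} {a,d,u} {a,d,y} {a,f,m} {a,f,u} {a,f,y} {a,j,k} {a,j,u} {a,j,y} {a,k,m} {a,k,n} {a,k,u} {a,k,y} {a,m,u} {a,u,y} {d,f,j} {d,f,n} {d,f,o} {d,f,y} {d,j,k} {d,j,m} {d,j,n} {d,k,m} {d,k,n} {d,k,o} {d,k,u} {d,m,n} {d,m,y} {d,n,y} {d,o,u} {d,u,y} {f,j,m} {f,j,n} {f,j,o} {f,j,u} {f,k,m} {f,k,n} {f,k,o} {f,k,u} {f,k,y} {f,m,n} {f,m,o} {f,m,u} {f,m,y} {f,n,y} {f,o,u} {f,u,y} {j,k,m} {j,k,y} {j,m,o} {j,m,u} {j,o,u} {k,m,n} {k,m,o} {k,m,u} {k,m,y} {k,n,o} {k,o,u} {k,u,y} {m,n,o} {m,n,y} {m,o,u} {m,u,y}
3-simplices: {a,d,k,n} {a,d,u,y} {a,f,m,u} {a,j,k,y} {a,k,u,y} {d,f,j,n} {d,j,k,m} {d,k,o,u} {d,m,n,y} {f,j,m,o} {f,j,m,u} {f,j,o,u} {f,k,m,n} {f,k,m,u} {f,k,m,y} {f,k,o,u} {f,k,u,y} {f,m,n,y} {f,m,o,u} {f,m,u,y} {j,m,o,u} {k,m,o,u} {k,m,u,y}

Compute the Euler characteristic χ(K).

n_0=10 n_1=43 n_2=65 n_3=23
χ=+10−43+65−23=9

χ(K)=9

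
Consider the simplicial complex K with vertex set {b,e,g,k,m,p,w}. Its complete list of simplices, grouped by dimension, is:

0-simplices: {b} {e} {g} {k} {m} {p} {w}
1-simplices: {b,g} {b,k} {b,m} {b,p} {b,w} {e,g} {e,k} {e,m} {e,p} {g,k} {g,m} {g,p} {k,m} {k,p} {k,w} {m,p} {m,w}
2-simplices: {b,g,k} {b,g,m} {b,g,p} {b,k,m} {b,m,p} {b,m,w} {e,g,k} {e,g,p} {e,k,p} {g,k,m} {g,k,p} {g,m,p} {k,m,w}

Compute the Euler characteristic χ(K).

n_0=7 n_1=17 n_2=13
χ=+7−17+13=3

χ(K)=3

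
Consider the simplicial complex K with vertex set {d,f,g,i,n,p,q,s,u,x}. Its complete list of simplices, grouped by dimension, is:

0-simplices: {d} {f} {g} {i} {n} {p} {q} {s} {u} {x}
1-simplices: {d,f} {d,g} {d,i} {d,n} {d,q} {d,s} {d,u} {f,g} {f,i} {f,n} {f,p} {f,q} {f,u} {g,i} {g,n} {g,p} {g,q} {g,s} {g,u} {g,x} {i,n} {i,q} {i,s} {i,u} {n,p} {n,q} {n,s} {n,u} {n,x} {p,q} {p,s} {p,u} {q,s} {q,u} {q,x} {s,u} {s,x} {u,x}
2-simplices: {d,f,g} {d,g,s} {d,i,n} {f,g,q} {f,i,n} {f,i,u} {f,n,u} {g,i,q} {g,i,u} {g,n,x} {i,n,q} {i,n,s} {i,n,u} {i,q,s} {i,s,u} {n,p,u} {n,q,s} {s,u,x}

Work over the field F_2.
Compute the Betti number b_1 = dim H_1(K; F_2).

n_0=10 n_1=38 n_2=18  [Z2]
∂1: piv[df,dg,di,dn,dq,ds,du,fp,gx] rk=9  ker:fg,fi,fn,fq,fu,gi,gn,gp,gq,gs,gu,in,iq,is,iu,np,nq,ns,nu,nx,pq,ps,pu,qs,qu,qx,su,sx,ux
∂2: piv[dfg,dgs,din,fgq,fin,fiu,fnu,giq,giu,gnx,inq,ins,iqs,isu,npu,sux] rk=16  ker:inu,nqs
b_1=(38−9)−16=13

b_1=13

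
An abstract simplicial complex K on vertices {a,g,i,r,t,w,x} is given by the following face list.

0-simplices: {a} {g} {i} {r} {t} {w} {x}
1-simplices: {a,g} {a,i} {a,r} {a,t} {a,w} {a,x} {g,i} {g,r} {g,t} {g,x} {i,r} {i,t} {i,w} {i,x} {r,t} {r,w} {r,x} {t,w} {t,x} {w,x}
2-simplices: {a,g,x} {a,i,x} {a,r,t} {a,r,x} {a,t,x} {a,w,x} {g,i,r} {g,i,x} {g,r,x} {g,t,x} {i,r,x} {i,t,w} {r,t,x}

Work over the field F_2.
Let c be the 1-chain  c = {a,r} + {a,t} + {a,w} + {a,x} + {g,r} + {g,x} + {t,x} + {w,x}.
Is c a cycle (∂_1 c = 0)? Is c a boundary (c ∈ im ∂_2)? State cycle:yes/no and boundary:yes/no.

cycle:yes boundary:yes

n_0=7 n_1=20 n_2=13  [Z2]
∂1: piv[ag,ai,ar,at,aw,ax] rk=6  ker:gi,gr,gt,gx,ir,it,iw,ix,rt,rw,rx,tw,tx,wx
∂2: piv[agx,aix,art,arx,atx,awx,gir,gix,grx,gtx,itw] rk=11  ker:irx,rtx
∂1c = 0
c vs im∂2: reduces to 0 ⇒ boundary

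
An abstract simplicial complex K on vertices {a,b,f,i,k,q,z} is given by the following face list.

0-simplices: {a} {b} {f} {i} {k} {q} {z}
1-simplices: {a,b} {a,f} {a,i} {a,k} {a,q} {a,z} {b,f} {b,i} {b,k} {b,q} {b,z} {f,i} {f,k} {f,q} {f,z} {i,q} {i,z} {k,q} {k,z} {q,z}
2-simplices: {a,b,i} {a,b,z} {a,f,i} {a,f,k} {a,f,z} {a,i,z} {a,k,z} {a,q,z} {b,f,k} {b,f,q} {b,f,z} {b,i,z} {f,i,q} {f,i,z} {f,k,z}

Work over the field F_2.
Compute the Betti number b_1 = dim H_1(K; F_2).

b_1=2

n_0=7 n_1=20 n_2=15  [Z2]
∂1: piv[ab,af,ai,ak,aq,az] rk=6  ker:bf,bi,bk,bq,bz,fi,fk,fq,fz,iq,iz,kq,kz,qz
∂2: piv[abi,abz,afi,afk,afz,aiz,akz,aqz,bfk,bfq,bfz,fiq] rk=12  ker:biz,fiz,fkz
b_1=(20−6)−12=2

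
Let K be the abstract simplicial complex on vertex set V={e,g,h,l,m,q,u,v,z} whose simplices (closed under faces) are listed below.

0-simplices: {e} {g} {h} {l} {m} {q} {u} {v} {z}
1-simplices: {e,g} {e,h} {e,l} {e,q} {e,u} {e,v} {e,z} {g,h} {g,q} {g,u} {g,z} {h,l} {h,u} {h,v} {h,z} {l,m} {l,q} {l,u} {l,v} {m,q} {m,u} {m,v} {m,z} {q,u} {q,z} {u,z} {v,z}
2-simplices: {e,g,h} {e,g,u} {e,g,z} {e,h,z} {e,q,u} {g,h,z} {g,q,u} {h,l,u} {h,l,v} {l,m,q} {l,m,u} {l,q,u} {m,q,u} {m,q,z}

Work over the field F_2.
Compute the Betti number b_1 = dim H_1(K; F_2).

b_1=7

n_0=9 n_1=27 n_2=14  [Z2]
∂1: piv[eg,eh,el,eq,eu,ev,ez,lm] rk=8  ker:gh,gq,gu,gz,hl,hu,hv,hz,lq,lu,lv,mq,mu,mv,mz,qu,qz,uz,vz
∂2: piv[egh,egu,egz,ehz,equ,gqu,hlu,hlv,lmq,lmu,lqu,mqz] rk=12  ker:ghz,mqu
b_1=(27−8)−12=7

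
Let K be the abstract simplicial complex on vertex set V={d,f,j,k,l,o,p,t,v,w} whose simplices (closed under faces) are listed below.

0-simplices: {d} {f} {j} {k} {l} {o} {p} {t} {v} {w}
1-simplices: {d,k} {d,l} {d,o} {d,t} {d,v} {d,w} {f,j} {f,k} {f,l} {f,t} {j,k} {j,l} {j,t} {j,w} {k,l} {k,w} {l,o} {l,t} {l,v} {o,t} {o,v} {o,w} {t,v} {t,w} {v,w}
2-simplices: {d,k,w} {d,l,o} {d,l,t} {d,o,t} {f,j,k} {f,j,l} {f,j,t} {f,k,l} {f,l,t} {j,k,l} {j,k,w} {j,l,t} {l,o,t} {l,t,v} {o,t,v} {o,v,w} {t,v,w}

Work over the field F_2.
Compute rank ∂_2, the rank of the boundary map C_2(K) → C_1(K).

rank∂_2=14

n_0=10 n_1=25 n_2=17  [Z2]
∂1: piv[dk,dl,do,dt,dv,dw,fj,fk] rk=8  ker:fl,ft,jk,jl,jt,jw,kl,kw,lo,lt,lv,ot,ov,ow,tv,tw,vw
∂2: piv[dkw,dlo,dlt,dot,fjk,fjl,fjt,fkl,flt,jkw,ltv,otv,ovw,tvw] rk=14  ker:jkl,jlt,lot
rk∂_2=14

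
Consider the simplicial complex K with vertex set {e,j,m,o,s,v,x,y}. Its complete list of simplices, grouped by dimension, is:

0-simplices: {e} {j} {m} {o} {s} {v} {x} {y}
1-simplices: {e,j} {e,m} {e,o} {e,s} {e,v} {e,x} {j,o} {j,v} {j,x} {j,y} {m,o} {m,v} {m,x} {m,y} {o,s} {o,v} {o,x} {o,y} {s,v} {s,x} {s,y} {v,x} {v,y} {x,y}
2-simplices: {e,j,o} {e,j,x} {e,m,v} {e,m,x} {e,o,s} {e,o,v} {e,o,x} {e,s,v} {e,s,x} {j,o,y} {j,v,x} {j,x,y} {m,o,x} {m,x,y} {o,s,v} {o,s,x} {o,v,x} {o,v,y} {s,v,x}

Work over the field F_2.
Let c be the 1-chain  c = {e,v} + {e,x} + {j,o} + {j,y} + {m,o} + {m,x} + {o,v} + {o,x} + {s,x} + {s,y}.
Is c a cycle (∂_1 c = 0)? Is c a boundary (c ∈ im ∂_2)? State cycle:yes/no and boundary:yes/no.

n_0=8 n_1=24 n_2=19  [Z2]
∂1: piv[ej,em,eo,es,ev,ex,jy] rk=7  ker:jo,jv,jx,mo,mv,mx,my,os,ov,ox,oy,sv,sx,sy,vx,vy,xy
∂2: piv[ejo,ejx,emv,emx,eos,eov,eox,esv,esx,joy,jvx,jxy,mox,mxy,ovx,ovy] rk=16  ker:osv,osx,svx
∂1c = 0
c vs im∂2: residual ≠ 0 ⇒ not boundary

cycle:yes boundary:no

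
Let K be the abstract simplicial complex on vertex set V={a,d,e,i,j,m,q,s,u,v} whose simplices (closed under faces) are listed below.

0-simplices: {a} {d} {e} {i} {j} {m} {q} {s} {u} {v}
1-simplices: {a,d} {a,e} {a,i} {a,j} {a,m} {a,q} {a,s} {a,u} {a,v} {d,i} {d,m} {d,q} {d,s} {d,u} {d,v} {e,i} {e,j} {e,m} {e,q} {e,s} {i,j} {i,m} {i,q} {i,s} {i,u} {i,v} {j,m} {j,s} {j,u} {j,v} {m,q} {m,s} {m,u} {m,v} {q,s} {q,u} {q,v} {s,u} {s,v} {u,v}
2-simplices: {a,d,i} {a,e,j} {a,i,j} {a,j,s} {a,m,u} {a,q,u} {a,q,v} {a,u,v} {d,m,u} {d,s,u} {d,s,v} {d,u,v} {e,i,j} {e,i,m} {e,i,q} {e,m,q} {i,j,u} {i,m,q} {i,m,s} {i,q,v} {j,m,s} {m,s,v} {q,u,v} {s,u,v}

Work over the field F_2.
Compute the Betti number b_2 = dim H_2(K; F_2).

n_0=10 n_1=40 n_2=24  [Z2]
∂1: piv[ad,ae,ai,aj,am,aq,as,au,av] rk=9  ker:di,dm,dq,ds,du,dv,ei,ej,em,eq,es,ij,im,iq,is,iu,iv,jm,js,ju,jv,mq,ms,mu,mv,qs,qu,qv,su,sv,uv
∂2: piv[adi,aej,aij,ajs,amu,aqu,aqv,auv,dmu,dsu,dsv,duv,eij,eim,eiq,emq,iju,ims,iqv,jms,msv] rk=21  ker:imq,quv,suv
b_2=(24−21)−0=3

b_2=3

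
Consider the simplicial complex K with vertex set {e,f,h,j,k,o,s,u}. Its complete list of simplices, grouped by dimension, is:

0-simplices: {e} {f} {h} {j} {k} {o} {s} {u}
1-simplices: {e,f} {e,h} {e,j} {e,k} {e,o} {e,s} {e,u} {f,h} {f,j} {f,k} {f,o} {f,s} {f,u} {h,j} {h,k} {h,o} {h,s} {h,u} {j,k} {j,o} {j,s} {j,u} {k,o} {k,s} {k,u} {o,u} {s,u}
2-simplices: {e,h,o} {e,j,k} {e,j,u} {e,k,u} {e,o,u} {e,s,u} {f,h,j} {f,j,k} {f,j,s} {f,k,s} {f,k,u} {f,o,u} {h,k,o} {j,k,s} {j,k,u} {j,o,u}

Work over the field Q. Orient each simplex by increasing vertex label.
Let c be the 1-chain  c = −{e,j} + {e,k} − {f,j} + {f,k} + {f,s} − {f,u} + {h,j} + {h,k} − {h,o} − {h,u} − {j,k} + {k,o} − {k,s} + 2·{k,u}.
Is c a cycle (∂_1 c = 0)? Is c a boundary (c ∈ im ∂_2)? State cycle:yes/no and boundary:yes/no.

n_0=8 n_1=27 n_2=16  [Q]
∂1: piv[ef,eh,ej,ek,eo,es,eu] rk=7  ker:fh,fj,fk,fo,fs,fu,hj,hk,ho,hs,hu,jk,jo,js,ju,ko,ks,ku,ou,su
∂2: piv[eho,ejk,eju,eku,eou,esu,fhj,fjk,fjs,fks,fku,fou,hko,jou] rk=14  ker:jks,jku
∂1c = 0
c vs im∂2: residual ≠ 0 ⇒ not boundary

cycle:yes boundary:no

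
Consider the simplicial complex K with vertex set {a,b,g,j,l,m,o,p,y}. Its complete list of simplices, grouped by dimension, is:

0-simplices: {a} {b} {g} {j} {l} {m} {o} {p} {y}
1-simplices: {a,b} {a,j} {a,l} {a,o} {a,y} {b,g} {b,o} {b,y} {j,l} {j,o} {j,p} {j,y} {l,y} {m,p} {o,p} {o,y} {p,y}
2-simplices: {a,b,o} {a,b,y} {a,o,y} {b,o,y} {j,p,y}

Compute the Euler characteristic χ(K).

χ(K)=-3

n_0=9 n_1=17 n_2=5
χ=+9−17+5=-3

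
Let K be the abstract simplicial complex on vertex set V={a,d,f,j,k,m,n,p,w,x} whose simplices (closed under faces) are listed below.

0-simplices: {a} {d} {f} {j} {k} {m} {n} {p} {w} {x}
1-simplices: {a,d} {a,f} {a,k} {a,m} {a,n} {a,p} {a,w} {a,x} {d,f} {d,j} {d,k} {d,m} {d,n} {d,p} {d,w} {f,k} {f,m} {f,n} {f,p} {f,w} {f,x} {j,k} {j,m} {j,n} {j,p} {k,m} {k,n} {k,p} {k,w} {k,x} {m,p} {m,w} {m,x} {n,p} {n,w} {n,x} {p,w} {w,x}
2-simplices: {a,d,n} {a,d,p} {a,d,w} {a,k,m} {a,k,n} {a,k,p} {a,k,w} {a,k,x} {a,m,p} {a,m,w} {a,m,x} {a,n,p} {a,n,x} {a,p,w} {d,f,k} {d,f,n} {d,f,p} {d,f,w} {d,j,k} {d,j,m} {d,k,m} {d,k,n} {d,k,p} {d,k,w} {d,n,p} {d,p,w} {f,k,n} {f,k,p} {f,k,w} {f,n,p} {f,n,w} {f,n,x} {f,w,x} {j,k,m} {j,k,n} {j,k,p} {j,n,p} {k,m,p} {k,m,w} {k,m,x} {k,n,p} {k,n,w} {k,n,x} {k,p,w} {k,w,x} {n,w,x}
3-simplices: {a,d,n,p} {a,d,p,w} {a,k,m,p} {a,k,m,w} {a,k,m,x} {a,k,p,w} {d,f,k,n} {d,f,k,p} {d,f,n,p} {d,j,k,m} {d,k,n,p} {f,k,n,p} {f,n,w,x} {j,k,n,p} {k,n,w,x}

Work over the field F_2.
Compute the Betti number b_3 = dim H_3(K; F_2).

b_3=1

n_0=10 n_1=38 n_2=46 n_3=15  [Z2]
∂1: piv[ad,af,ak,am,an,ap,aw,ax,dj] rk=9  ker:df,dk,dm,dn,dp,dw,fk,fm,fn,fp,fw,fx,jk,jm,jn,jp,km,kn,kp,kw,kx,mp,mw,mx,np,nw,nx,pw,wx
∂2: piv[adn,adp,adw,akm,akn,akp,akw,akx,amp,amw,amx,anp,anx,apw,dfk,dfn,dfp,dfw,djk,djm,dkm,dkn,fnw,fnx,fwx,jkn,jkp] rk=27  ker:dkp,dkw,dnp,dpw,fkn,fkp,fkw,fnp,jkm,jnp,kmp,kmw,kmx,knp,knw,knx,kpw,kwx,nwx
∂3: piv[adnp,adpw,akmp,akmw,akmx,akpw,dfkn,dfkp,dfnp,djkm,dknp,fnwx,jknp,knwx] rk=14  ker:fknp
b_3=(15−14)−0=1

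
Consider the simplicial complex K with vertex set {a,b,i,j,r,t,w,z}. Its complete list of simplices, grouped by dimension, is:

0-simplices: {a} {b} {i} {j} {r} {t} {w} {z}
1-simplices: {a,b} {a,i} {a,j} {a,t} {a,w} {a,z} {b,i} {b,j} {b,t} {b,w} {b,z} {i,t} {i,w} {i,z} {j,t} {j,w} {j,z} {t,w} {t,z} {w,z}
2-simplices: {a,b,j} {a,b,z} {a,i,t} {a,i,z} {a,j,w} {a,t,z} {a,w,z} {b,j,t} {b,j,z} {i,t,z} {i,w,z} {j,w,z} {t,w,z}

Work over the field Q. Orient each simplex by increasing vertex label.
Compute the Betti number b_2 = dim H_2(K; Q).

b_2=2

n_0=8 n_1=20 n_2=13  [Q]
∂1: piv[ab,ai,aj,at,aw,az] rk=6  ker:bi,bj,bt,bw,bz,it,iw,iz,jt,jw,jz,tw,tz,wz
∂2: piv[abj,abz,ait,aiz,ajw,atz,awz,bjt,bjz,iwz,twz] rk=11  ker:itz,jwz
b_2=(13−11)−0=2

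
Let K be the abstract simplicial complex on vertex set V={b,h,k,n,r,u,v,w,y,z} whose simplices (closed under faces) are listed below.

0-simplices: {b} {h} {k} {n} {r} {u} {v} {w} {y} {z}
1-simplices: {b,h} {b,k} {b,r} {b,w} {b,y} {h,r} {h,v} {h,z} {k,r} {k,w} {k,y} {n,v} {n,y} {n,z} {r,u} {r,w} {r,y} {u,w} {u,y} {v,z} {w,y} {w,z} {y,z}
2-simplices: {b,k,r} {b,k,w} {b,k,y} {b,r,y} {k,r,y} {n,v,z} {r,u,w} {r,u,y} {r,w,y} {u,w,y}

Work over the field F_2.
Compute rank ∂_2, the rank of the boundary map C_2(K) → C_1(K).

rank∂_2=8

n_0=10 n_1=23 n_2=10  [Z2]
∂1: piv[bh,bk,br,bw,by,hv,hz,nv,ru] rk=9  ker:hr,kr,kw,ky,ny,nz,rw,ry,uw,uy,vz,wy,wz,yz
∂2: piv[bkr,bkw,bky,bry,nvz,ruw,ruy,rwy] rk=8  ker:kry,uwy
rk∂_2=8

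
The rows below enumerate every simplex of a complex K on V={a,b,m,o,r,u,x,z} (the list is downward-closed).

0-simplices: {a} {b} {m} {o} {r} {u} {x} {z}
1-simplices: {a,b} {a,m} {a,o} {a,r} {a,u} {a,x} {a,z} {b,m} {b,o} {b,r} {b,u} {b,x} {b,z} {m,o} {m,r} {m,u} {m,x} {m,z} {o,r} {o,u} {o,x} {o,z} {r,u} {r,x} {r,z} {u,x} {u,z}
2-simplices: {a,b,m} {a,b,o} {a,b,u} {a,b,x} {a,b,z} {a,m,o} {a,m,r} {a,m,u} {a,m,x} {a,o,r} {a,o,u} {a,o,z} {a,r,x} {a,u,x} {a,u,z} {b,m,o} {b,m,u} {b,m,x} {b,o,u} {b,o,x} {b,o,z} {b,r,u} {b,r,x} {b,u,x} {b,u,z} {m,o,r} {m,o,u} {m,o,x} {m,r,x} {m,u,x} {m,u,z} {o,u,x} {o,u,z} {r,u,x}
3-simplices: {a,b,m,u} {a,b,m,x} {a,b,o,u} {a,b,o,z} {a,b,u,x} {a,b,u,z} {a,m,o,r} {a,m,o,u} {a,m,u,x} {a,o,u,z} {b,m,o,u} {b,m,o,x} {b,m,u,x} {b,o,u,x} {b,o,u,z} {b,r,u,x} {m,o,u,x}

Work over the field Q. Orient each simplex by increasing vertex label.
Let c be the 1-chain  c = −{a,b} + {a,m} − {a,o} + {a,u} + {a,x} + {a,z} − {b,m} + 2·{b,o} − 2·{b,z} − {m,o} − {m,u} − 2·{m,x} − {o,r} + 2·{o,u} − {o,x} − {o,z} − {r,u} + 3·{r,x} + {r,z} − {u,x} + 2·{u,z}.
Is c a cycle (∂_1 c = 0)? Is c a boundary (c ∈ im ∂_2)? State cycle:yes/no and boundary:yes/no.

cycle:no boundary:no

n_0=8 n_1=27 n_2=34 n_3=17  [Q]
∂1: piv[ab,am,ao,ar,au,ax,az] rk=7  ker:bm,bo,br,bu,bx,bz,mo,mr,mu,mx,mz,or,ou,ox,oz,ru,rx,rz,ux,uz
∂2: piv[abm,abo,abu,abx,abz,amo,amr,amu,amx,aor,aou,aoz,arx,aux,auz,box,bru,brx,muz] rk=19  ker:bmo,bmu,bmx,bou,boz,bux,buz,mor,mou,mox,mrx,mux,oux,ouz,rux
∂3: piv[abmu,abmx,abou,aboz,abux,abuz,amor,amou,amux,aouz,bmou,bmox,boux,brux] rk=14  ker:bmux,bouz,moux
∂1c = −2·{a} + 4·{m} + {o} − 4·{r} + {z}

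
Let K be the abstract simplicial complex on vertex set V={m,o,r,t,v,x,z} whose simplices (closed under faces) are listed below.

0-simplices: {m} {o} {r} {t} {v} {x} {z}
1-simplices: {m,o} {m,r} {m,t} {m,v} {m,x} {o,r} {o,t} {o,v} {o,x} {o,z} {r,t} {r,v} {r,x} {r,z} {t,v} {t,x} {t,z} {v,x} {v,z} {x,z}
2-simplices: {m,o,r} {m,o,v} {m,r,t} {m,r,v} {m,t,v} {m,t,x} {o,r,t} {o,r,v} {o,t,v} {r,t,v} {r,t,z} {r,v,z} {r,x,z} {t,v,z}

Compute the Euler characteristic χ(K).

χ(K)=1

n_0=7 n_1=20 n_2=14
χ=+7−20+14=1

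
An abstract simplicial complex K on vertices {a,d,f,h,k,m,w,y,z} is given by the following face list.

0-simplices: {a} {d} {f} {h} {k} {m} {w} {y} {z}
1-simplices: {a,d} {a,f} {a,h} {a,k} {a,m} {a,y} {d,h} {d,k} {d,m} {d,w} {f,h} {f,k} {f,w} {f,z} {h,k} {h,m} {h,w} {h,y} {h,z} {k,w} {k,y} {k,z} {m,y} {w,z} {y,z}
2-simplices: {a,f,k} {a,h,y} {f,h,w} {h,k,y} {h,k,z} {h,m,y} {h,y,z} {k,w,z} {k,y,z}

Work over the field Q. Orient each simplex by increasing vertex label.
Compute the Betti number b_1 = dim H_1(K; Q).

n_0=9 n_1=25 n_2=9  [Q]
∂1: piv[ad,af,ah,ak,am,ay,dw,fz] rk=8  ker:dh,dk,dm,fh,fk,fw,hk,hm,hw,hy,hz,kw,ky,kz,my,wz,yz
∂2: piv[afk,ahy,fhw,hky,hkz,hmy,hyz,kwz] rk=8  ker:kyz
b_1=(25−8)−8=9

b_1=9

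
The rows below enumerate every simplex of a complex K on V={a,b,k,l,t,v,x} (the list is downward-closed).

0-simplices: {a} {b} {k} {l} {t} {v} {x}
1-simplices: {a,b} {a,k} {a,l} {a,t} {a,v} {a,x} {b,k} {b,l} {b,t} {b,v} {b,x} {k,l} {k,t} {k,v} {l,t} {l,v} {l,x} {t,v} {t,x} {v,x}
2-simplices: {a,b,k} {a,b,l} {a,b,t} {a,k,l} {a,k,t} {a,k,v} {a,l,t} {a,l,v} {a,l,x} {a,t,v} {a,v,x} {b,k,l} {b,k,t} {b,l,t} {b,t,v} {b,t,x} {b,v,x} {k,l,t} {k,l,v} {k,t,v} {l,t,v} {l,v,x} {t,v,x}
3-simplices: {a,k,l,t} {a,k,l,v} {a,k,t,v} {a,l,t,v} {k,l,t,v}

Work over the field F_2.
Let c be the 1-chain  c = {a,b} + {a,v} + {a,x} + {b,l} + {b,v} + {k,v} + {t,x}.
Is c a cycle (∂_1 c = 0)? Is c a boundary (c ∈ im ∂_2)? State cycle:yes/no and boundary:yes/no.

n_0=7 n_1=20 n_2=23 n_3=5  [Z2]
∂1: piv[ab,ak,al,at,av,ax] rk=6  ker:bk,bl,bt,bv,bx,kl,kt,kv,lt,lv,lx,tv,tx,vx
∂2: piv[abk,abl,abt,akl,akt,akv,alt,alv,alx,atv,avx,btv,btx,bvx] rk=14  ker:bkl,bkt,blt,klt,klv,ktv,ltv,lvx,tvx
∂3: piv[aklt,aklv,aktv,altv] rk=4  ker:kltv
∂1c = {a} + {b} + {k} + {l} + {t} + {v}

cycle:no boundary:no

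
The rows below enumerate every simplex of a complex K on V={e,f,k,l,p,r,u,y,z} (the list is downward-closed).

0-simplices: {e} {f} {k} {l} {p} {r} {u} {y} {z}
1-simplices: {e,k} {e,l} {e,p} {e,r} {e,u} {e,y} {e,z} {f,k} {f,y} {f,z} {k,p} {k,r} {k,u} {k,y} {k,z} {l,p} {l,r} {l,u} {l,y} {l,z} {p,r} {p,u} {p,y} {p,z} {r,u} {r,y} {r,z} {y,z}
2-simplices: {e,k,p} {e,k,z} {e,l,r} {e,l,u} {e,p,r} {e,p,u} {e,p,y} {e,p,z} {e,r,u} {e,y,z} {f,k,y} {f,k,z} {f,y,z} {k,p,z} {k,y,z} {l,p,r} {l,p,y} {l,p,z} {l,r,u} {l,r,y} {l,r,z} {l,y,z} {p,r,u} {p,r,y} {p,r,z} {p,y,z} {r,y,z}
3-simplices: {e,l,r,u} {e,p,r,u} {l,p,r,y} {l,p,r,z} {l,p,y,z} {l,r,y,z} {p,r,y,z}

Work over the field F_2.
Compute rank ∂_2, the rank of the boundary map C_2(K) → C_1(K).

rank∂_2=18

n_0=9 n_1=28 n_2=27 n_3=7  [Z2]
∂1: piv[ek,el,ep,er,eu,ey,ez,fk] rk=8  ker:fy,fz,kp,kr,ku,ky,kz,lp,lr,lu,ly,lz,pr,pu,py,pz,ru,ry,rz,yz
∂2: piv[ekp,ekz,elr,elu,epr,epu,epy,epz,eru,eyz,fky,fkz,fyz,lpr,lpy,lpz,lry,lrz] rk=18  ker:kpz,kyz,lru,lyz,pru,pry,prz,pyz,ryz
∂3: piv[elru,epru,lpry,lprz,lpyz,lryz] rk=6  ker:pryz
rk∂_2=18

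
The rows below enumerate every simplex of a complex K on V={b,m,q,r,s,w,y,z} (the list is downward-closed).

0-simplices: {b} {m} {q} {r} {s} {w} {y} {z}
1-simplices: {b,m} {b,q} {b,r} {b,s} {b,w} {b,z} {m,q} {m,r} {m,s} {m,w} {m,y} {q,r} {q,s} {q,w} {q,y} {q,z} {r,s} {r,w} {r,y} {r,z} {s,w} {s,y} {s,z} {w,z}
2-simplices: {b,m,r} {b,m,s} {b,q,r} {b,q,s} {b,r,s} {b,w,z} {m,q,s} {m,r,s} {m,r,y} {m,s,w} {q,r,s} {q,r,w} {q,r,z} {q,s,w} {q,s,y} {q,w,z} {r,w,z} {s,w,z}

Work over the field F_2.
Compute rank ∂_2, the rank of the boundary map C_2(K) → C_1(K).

rank∂_2=15

n_0=8 n_1=24 n_2=18  [Z2]
∂1: piv[bm,bq,br,bs,bw,bz,my] rk=7  ker:mq,mr,ms,mw,qr,qs,qw,qy,qz,rs,rw,ry,rz,sw,sy,sz,wz
∂2: piv[bmr,bms,bqr,bqs,brs,bwz,mqs,mry,msw,qrw,qrz,qsw,qsy,qwz,swz] rk=15  ker:mrs,qrs,rwz
rk∂_2=15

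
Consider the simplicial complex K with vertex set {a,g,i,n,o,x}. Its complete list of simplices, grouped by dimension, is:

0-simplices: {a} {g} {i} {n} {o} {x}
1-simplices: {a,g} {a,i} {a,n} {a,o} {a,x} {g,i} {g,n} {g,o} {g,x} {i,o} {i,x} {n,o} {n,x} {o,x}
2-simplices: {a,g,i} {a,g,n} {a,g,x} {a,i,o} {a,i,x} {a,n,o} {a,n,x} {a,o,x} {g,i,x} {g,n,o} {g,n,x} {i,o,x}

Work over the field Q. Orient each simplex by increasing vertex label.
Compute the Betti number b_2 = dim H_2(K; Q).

n_0=6 n_1=14 n_2=12  [Q]
∂1: piv[ag,ai,an,ao,ax] rk=5  ker:gi,gn,go,gx,io,ix,no,nx,ox
∂2: piv[agi,agn,agx,aio,aix,ano,anx,aox,gno] rk=9  ker:gix,gnx,iox
b_2=(12−9)−0=3

b_2=3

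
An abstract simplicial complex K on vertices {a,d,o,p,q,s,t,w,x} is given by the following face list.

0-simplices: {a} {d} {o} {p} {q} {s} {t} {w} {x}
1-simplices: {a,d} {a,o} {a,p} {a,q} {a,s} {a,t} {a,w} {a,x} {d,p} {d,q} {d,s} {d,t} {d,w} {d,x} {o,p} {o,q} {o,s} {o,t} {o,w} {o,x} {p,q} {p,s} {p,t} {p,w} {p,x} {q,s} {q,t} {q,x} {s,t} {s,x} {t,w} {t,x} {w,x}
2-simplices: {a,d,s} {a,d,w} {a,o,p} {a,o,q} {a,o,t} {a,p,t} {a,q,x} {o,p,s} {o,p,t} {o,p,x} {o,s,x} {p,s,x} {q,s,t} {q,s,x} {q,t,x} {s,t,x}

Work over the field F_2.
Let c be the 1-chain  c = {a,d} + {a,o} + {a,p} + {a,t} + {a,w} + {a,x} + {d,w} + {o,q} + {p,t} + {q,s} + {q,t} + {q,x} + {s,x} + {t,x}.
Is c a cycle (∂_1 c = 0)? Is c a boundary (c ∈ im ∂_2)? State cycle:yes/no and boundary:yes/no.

n_0=9 n_1=33 n_2=16  [Z2]
∂1: piv[ad,ao,ap,aq,as,at,aw,ax] rk=8  ker:dp,dq,ds,dt,dw,dx,op,oq,os,ot,ow,ox,pq,ps,pt,pw,px,qs,qt,qx,st,sx,tw,tx,wx
∂2: piv[ads,adw,aop,aoq,aot,apt,aqx,ops,opx,osx,qst,qsx,qtx] rk=13  ker:opt,psx,stx
∂1c = 0
c vs im∂2: reduces to 0 ⇒ boundary

cycle:yes boundary:yes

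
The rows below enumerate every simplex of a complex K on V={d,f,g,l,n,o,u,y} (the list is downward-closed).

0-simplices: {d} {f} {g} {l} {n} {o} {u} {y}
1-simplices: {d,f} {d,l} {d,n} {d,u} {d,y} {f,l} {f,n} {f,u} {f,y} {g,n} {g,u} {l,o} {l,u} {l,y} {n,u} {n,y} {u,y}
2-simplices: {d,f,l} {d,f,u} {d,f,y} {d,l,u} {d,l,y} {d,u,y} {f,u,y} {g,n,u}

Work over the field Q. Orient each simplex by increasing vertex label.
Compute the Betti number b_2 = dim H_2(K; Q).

n_0=8 n_1=17 n_2=8  [Q]
∂1: piv[df,dl,dn,du,dy,gn,lo] rk=7  ker:fl,fn,fu,fy,gu,lu,ly,nu,ny,uy
∂2: piv[dfl,dfu,dfy,dlu,dly,duy,gnu] rk=7  ker:fuy
b_2=(8−7)−0=1

b_2=1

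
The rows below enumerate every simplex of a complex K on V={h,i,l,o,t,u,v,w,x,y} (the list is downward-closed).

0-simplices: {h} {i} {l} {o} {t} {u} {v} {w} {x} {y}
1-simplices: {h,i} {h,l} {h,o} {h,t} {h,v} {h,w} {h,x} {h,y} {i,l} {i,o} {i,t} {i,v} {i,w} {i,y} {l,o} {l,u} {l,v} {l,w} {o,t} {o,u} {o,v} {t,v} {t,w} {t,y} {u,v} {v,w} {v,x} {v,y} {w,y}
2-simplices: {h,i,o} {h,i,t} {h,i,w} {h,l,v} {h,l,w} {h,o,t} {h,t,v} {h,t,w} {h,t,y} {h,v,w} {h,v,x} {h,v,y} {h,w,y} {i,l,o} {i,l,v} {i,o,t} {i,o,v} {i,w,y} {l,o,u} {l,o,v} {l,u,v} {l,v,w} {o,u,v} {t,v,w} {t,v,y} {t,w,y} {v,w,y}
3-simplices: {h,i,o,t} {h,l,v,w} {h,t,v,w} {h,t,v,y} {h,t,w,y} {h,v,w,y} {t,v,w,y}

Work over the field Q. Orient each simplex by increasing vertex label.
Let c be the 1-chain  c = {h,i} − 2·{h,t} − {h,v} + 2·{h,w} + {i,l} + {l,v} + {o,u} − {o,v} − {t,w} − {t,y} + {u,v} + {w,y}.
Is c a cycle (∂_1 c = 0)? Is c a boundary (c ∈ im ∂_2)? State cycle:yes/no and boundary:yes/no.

n_0=10 n_1=29 n_2=27 n_3=7  [Q]
∂1: piv[hi,hl,ho,ht,hv,hw,hx,hy,lu] rk=9  ker:il,io,it,iv,iw,iy,lo,lv,lw,ot,ou,ov,tv,tw,ty,uv,vw,vx,vy,wy
∂2: piv[hio,hit,hiw,hlv,hlw,hot,htv,htw,hty,hvw,hvx,hvy,hwy,ilo,ilv,iov,iwy,lou,luv] rk=19  ker:iot,lov,lvw,ouv,tvw,tvy,twy,vwy
∂3: piv[hiot,hlvw,htvw,htvy,htwy,hvwy] rk=6  ker:tvwy
∂1c = 0
c vs im∂2: residual ≠ 0 ⇒ not boundary

cycle:yes boundary:no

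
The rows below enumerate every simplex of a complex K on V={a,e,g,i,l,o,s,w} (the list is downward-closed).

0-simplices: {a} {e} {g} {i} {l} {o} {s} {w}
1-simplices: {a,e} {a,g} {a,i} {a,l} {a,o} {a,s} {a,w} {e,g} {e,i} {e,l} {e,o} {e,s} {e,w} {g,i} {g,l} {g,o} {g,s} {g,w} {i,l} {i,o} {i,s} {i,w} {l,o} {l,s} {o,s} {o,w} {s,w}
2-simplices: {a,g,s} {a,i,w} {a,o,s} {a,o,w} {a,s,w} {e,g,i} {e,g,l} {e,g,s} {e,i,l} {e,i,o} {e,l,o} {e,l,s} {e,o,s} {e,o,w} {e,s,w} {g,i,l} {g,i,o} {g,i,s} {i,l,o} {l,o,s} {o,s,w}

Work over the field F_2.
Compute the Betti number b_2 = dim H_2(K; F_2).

n_0=8 n_1=27 n_2=21  [Z2]
∂1: piv[ae,ag,ai,al,ao,as,aw] rk=7  ker:eg,ei,el,eo,es,ew,gi,gl,go,gs,gw,il,io,is,iw,lo,ls,os,ow,sw
∂2: piv[ags,aiw,aos,aow,asw,egi,egl,egs,eil,eio,elo,els,eos,eow,gio,gis] rk=16  ker:esw,gil,ilo,los,osw
b_2=(21−16)−0=5

b_2=5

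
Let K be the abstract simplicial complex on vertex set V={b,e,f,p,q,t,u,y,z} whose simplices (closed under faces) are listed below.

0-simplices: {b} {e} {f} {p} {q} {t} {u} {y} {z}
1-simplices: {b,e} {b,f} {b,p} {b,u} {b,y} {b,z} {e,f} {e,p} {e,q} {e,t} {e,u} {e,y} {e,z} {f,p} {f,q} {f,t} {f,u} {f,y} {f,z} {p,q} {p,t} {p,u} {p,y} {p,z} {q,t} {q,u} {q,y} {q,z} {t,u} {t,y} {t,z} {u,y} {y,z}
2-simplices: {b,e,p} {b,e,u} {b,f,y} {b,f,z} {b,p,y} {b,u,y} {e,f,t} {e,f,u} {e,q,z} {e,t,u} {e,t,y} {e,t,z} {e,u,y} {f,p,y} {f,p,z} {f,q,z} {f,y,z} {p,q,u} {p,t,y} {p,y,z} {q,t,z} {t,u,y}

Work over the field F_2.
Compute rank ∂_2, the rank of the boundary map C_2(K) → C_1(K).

n_0=9 n_1=33 n_2=22  [Z2]
∂1: piv[be,bf,bp,bu,by,bz,eq,et] rk=8  ker:ef,ep,eu,ey,ez,fp,fq,ft,fu,fy,fz,pq,pt,pu,py,pz,qt,qu,qy,qz,tu,ty,tz,uy,yz
∂2: piv[bep,beu,bfy,bfz,bpy,buy,eft,efu,eqz,etu,ety,etz,euy,fpy,fpz,fqz,fyz,pqu,pty,qtz] rk=20  ker:pyz,tuy
rk∂_2=20

rank∂_2=20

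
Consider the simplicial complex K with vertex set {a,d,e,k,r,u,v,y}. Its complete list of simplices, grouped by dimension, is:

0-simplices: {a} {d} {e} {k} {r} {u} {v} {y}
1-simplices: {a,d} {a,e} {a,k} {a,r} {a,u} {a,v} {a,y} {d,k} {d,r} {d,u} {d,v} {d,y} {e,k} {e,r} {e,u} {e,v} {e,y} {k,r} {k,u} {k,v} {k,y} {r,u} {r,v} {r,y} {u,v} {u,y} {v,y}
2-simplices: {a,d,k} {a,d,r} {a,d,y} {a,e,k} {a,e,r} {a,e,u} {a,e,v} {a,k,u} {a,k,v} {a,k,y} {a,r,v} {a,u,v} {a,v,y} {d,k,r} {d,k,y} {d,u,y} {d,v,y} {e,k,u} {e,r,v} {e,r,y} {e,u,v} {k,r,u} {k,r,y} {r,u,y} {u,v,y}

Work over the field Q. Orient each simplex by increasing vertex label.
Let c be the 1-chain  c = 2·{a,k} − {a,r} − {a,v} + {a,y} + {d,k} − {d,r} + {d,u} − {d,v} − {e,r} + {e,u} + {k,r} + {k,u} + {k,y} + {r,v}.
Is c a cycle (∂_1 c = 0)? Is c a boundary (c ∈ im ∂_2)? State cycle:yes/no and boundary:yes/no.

cycle:no boundary:no

n_0=8 n_1=27 n_2=25  [Q]
∂1: piv[ad,ae,ak,ar,au,av,ay] rk=7  ker:dk,dr,du,dv,dy,ek,er,eu,ev,ey,kr,ku,kv,ky,ru,rv,ry,uv,uy,vy
∂2: piv[adk,adr,ady,aek,aer,aeu,aev,aku,akv,aky,arv,auv,avy,dkr,duy,dvy,ery,kru,kry,ruy] rk=20  ker:dky,eku,erv,euv,uvy
∂1c = −{a} − 3·{r} + 3·{u} − {v} + 2·{y}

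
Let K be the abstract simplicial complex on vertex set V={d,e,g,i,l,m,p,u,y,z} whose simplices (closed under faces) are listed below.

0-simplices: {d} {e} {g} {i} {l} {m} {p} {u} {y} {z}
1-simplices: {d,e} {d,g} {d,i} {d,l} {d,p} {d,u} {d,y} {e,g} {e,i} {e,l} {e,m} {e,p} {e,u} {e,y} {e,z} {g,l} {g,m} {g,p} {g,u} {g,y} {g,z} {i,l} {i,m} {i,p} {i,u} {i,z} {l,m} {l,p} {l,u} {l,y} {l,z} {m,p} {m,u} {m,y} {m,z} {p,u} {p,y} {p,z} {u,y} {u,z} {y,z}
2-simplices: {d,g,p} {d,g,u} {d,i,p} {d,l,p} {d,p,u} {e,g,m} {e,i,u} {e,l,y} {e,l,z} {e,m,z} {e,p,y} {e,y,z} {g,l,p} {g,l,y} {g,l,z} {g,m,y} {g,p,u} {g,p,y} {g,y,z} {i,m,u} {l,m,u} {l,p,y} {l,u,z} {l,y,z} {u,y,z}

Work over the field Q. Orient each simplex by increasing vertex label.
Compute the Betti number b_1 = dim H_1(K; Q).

b_1=11

n_0=10 n_1=41 n_2=25  [Q]
∂1: piv[de,dg,di,dl,dp,du,dy,em,ez] rk=9  ker:eg,ei,el,ep,eu,ey,gl,gm,gp,gu,gy,gz,il,im,ip,iu,iz,lm,lp,lu,ly,lz,mp,mu,my,mz,pu,py,pz,uy,uz,yz
∂2: piv[dgp,dgu,dip,dlp,dpu,egm,eiu,ely,elz,emz,epy,eyz,glp,gly,glz,gmy,gpy,imu,lmu,luz,uyz] rk=21  ker:gpu,gyz,lpy,lyz
b_1=(41−9)−21=11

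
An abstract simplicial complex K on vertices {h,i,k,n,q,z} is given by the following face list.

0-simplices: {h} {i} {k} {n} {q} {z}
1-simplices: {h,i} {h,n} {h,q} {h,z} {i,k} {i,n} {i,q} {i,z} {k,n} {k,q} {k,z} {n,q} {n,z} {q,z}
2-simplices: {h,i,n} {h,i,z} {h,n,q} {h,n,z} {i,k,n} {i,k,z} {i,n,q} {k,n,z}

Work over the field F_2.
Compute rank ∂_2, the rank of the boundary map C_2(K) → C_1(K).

n_0=6 n_1=14 n_2=8  [Z2]
∂1: piv[hi,hn,hq,hz,ik] rk=5  ker:in,iq,iz,kn,kq,kz,nq,nz,qz
∂2: piv[hin,hiz,hnq,hnz,ikn,ikz,inq] rk=7  ker:knz
rk∂_2=7

rank∂_2=7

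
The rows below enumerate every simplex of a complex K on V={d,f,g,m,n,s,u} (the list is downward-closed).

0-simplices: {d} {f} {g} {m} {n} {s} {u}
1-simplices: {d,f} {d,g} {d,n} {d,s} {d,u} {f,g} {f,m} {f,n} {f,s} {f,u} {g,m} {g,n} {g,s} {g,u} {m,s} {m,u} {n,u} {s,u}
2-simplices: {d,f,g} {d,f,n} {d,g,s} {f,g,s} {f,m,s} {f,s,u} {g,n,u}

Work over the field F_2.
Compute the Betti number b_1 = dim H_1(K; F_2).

b_1=5

n_0=7 n_1=18 n_2=7  [Z2]
∂1: piv[df,dg,dn,ds,du,fm] rk=6  ker:fg,fn,fs,fu,gm,gn,gs,gu,ms,mu,nu,su
∂2: piv[dfg,dfn,dgs,fgs,fms,fsu,gnu] rk=7
b_1=(18−6)−7=5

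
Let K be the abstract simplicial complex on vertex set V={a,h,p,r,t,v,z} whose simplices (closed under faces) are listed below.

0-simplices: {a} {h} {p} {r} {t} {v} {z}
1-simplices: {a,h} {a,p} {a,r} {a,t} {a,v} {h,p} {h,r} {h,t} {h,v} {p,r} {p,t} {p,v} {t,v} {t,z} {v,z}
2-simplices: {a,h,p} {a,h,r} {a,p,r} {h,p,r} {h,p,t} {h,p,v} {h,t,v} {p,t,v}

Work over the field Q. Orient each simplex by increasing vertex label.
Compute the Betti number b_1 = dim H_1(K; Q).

n_0=7 n_1=15 n_2=8  [Q]
∂1: piv[ah,ap,ar,at,av,tz] rk=6  ker:hp,hr,ht,hv,pr,pt,pv,tv,vz
∂2: piv[ahp,ahr,apr,hpt,hpv,htv] rk=6  ker:hpr,ptv
b_1=(15−6)−6=3

b_1=3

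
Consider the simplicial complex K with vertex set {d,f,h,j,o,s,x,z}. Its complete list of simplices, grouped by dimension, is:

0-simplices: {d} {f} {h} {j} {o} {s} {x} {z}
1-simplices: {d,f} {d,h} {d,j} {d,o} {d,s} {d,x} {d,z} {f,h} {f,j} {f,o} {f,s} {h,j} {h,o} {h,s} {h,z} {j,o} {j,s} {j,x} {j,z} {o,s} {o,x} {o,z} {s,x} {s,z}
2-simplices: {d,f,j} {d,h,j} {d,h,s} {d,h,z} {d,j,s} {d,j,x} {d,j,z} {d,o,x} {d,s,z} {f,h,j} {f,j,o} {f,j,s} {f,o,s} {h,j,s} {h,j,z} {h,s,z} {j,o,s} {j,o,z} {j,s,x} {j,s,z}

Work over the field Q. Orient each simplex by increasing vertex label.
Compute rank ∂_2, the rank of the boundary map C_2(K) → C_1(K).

n_0=8 n_1=24 n_2=20  [Q]
∂1: piv[df,dh,dj,do,ds,dx,dz] rk=7  ker:fh,fj,fo,fs,hj,ho,hs,hz,jo,js,jx,jz,os,ox,oz,sx,sz
∂2: piv[dfj,dhj,dhs,dhz,djs,djx,djz,dox,dsz,fhj,fjo,fjs,fos,joz,jsx] rk=15  ker:hjs,hjz,hsz,jos,jsz
rk∂_2=15

rank∂_2=15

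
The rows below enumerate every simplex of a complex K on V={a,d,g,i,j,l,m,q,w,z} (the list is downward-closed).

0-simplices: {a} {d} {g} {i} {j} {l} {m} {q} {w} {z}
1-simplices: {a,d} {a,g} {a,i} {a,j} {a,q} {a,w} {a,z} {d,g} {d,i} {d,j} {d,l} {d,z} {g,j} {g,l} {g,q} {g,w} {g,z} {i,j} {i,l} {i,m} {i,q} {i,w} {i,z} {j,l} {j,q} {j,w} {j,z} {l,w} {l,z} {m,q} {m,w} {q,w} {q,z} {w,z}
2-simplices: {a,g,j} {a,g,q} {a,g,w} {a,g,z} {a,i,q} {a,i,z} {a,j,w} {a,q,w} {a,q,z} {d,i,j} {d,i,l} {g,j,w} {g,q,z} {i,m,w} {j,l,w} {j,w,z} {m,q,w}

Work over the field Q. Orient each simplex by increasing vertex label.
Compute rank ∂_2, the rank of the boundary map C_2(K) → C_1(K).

rank∂_2=15

n_0=10 n_1=34 n_2=17  [Q]
∂1: piv[ad,ag,ai,aj,aq,aw,az,dl,im] rk=9  ker:dg,di,dj,dz,gj,gl,gq,gw,gz,ij,il,iq,iw,iz,jl,jq,jw,jz,lw,lz,mq,mw,qw,qz,wz
∂2: piv[agj,agq,agw,agz,aiq,aiz,ajw,aqw,aqz,dij,dil,imw,jlw,jwz,mqw] rk=15  ker:gjw,gqz
rk∂_2=15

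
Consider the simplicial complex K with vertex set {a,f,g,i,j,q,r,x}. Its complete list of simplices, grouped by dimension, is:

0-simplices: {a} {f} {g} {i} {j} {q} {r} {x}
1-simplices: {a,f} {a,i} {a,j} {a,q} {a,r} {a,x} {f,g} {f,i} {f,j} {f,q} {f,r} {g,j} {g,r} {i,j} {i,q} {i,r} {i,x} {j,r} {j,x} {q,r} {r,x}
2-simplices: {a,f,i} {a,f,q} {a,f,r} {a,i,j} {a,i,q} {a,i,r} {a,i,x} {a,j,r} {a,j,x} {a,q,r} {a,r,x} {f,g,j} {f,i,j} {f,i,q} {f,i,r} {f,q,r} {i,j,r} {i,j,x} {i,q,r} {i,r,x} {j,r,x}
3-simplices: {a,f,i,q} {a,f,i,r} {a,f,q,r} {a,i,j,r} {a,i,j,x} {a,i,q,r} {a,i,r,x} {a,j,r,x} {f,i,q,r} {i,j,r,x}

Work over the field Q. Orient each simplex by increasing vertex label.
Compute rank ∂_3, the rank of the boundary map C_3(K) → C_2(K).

rank∂_3=8

n_0=8 n_1=21 n_2=21 n_3=10  [Q]
∂1: piv[af,ai,aj,aq,ar,ax,fg] rk=7  ker:fi,fj,fq,fr,gj,gr,ij,iq,ir,ix,jr,jx,qr,rx
∂2: piv[afi,afq,afr,aij,aiq,air,aix,ajr,ajx,aqr,arx,fgj,fij] rk=13  ker:fiq,fir,fqr,ijr,ijx,iqr,irx,jrx
∂3: piv[afiq,afir,afqr,aijr,aijx,aiqr,airx,ajrx] rk=8  ker:fiqr,ijrx
rk∂_3=8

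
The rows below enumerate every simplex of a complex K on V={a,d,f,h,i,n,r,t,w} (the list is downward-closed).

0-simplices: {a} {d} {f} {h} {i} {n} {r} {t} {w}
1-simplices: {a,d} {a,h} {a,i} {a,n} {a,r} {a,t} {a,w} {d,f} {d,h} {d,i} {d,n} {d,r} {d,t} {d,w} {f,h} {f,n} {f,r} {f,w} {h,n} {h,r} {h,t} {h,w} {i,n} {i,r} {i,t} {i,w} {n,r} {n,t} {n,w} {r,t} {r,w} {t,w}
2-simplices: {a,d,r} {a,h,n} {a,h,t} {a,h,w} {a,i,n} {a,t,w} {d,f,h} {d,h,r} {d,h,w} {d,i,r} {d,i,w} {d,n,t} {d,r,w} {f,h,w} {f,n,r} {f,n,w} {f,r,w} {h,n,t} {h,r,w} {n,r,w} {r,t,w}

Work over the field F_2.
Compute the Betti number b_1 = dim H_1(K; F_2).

b_1=5

n_0=9 n_1=32 n_2=21  [Z2]
∂1: piv[ad,ah,ai,an,ar,at,aw,df] rk=8  ker:dh,di,dn,dr,dt,dw,fh,fn,fr,fw,hn,hr,ht,hw,in,ir,it,iw,nr,nt,nw,rt,rw,tw
∂2: piv[adr,ahn,aht,ahw,ain,atw,dfh,dhr,dhw,dir,diw,dnt,drw,fhw,fnr,fnw,frw,hnt,rtw] rk=19  ker:hrw,nrw
b_1=(32−8)−19=5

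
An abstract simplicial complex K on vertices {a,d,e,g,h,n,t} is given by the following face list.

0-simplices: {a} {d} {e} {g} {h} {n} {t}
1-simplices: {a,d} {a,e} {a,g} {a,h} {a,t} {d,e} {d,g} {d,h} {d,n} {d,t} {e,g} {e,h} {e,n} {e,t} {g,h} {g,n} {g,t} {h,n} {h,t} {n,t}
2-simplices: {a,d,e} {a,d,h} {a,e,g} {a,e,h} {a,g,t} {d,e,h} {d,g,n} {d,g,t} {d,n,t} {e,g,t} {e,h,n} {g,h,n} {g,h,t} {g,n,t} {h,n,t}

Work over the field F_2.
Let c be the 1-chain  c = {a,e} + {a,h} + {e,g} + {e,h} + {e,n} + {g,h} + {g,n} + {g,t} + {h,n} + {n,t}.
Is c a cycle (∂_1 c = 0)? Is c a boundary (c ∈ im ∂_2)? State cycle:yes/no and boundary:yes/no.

n_0=7 n_1=20 n_2=15  [Z2]
∂1: piv[ad,ae,ag,ah,at,dn] rk=6  ker:de,dg,dh,dt,eg,eh,en,et,gh,gn,gt,hn,ht,nt
∂2: piv[ade,adh,aeg,aeh,agt,dgn,dgt,dnt,egt,ehn,ghn,ght] rk=12  ker:deh,gnt,hnt
∂1c = 0
c vs im∂2: residual ≠ 0 ⇒ not boundary

cycle:yes boundary:no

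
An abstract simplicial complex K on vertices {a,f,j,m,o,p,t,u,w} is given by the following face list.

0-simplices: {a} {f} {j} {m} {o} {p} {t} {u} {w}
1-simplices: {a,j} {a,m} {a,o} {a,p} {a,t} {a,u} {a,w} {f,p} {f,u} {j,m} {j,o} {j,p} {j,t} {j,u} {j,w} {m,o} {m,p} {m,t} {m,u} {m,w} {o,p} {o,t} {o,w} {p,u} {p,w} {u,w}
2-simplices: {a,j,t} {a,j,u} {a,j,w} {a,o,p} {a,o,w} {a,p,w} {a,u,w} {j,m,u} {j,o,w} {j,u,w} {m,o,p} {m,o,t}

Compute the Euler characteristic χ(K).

n_0=9 n_1=26 n_2=12
χ=+9−26+12=-5

χ(K)=-5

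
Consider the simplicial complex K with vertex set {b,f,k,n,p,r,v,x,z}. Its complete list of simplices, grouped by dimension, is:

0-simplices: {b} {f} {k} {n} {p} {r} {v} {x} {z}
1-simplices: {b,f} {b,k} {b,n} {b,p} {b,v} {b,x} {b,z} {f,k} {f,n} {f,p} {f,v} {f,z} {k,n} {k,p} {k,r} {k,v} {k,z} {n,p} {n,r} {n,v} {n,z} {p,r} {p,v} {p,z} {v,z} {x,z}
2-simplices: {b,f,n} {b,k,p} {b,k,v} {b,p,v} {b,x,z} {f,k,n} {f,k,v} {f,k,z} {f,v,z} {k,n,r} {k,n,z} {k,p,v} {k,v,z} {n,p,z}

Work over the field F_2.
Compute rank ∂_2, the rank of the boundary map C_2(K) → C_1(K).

rank∂_2=12

n_0=9 n_1=26 n_2=14  [Z2]
∂1: piv[bf,bk,bn,bp,bv,bx,bz,kr] rk=8  ker:fk,fn,fp,fv,fz,kn,kp,kv,kz,np,nr,nv,nz,pr,pv,pz,vz,xz
∂2: piv[bfn,bkp,bkv,bpv,bxz,fkn,fkv,fkz,fvz,knr,knz,npz] rk=12  ker:kpv,kvz
rk∂_2=12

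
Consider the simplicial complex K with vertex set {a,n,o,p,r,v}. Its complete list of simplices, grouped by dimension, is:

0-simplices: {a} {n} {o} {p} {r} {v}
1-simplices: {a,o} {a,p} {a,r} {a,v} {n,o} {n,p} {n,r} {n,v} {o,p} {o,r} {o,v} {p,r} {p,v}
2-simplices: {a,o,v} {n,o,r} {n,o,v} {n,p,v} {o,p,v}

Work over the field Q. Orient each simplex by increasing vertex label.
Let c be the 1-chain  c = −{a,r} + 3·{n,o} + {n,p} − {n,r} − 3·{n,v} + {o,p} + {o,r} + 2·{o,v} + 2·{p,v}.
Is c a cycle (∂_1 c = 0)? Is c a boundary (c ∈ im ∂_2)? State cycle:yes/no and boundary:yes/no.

cycle:no boundary:no

n_0=6 n_1=13 n_2=5  [Q]
∂1: piv[ao,ap,ar,av,no] rk=5  ker:np,nr,nv,op,or,ov,pr,pv
∂2: piv[aov,nor,nov,npv,opv] rk=5
∂1c = {a} − {o} − {r} + {v}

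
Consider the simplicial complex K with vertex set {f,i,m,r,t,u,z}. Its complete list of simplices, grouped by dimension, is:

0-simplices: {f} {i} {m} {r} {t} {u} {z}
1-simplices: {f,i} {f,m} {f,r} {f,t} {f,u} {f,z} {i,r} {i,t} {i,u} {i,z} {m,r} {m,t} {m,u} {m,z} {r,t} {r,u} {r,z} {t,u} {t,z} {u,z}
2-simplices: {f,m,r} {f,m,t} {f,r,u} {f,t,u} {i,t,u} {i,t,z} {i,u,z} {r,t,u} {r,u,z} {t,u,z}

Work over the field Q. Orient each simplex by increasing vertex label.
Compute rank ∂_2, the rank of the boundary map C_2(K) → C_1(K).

rank∂_2=9

n_0=7 n_1=20 n_2=10  [Q]
∂1: piv[fi,fm,fr,ft,fu,fz] rk=6  ker:ir,it,iu,iz,mr,mt,mu,mz,rt,ru,rz,tu,tz,uz
∂2: piv[fmr,fmt,fru,ftu,itu,itz,iuz,rtu,ruz] rk=9  ker:tuz
rk∂_2=9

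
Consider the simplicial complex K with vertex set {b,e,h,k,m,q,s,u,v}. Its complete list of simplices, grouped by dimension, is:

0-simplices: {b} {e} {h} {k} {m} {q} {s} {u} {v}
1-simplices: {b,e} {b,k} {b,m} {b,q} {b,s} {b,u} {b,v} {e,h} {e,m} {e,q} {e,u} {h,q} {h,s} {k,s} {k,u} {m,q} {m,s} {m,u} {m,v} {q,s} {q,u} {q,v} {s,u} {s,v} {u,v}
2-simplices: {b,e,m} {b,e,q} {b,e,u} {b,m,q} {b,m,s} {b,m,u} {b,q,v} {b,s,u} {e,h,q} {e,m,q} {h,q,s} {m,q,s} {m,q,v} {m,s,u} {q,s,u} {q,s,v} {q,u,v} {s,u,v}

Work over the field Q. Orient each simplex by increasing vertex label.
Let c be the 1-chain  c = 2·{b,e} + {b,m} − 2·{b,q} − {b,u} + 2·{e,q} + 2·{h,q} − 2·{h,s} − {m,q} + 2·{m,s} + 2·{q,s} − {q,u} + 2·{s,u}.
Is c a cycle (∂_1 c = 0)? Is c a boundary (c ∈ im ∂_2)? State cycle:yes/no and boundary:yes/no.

n_0=9 n_1=25 n_2=18  [Q]
∂1: piv[be,bk,bm,bq,bs,bu,bv,eh] rk=8  ker:em,eq,eu,hq,hs,ks,ku,mq,ms,mu,mv,qs,qu,qv,su,sv,uv
∂2: piv[bem,beq,beu,bmq,bms,bmu,bqv,bsu,ehq,hqs,mqs,mqv,qsu,qsv,quv] rk=15  ker:emq,msu,suv
∂1c = 0
c vs im∂2: reduces to 0 ⇒ boundary

cycle:yes boundary:yes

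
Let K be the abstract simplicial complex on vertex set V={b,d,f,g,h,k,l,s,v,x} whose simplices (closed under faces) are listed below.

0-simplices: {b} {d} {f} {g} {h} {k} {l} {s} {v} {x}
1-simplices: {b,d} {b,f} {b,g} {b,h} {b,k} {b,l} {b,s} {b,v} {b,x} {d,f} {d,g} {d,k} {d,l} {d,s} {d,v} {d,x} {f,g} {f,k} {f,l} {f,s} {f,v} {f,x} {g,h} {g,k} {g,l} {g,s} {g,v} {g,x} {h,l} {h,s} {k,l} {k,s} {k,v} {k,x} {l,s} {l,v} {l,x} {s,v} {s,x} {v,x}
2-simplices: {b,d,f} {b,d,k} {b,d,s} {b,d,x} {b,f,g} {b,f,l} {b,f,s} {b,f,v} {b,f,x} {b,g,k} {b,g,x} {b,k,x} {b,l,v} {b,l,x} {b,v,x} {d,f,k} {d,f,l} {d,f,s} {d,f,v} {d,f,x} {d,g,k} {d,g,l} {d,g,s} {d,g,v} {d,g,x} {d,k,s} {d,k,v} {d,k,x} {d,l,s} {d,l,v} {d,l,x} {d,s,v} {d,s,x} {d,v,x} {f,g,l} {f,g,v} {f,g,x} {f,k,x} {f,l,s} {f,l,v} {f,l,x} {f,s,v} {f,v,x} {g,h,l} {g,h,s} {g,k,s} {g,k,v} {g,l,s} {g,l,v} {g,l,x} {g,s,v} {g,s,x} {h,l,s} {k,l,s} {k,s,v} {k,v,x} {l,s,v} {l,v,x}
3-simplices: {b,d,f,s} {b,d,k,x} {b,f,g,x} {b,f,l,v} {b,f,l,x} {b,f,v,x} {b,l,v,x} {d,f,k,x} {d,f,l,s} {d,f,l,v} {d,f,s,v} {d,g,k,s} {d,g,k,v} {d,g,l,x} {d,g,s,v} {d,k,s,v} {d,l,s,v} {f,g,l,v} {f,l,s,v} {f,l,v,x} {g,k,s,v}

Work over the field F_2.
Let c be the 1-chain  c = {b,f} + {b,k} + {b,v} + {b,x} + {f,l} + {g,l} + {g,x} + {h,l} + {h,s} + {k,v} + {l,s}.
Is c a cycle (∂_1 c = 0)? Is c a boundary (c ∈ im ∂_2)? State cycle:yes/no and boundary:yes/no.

n_0=10 n_1=40 n_2=58 n_3=21  [Z2]
∂1: piv[bd,bf,bg,bh,bk,bl,bs,bv,bx] rk=9  ker:df,dg,dk,dl,ds,dv,dx,fg,fk,fl,fs,fv,fx,gh,gk,gl,gs,gv,gx,hl,hs,kl,ks,kv,kx,ls,lv,lx,sv,sx,vx
∂2: piv[bdf,bdk,bds,bdx,bfg,bfl,bfs,bfv,bfx,bgk,bgx,bkx,blv,blx,bvx,dfk,dfl,dfv,dgk,dgl,dgs,dgv,dks,dkv,dls,dsv,dsx,ghl,ghs,kls] rk=30  ker:dfs,dfx,dgx,dkx,dlv,dlx,dvx,fgl,fgv,fgx,fkx,fls,flv,flx,fsv,fvx,gks,gkv,gls,glv,glx,gsv,gsx,hls,ksv,kvx,lsv,lvx
∂3: piv[bdfs,bdkx,bfgx,bflv,bflx,bfvx,blvx,dfkx,dfls,dflv,dfsv,dgks,dgkv,dglx,dgsv,dksv,dlsv,fglv] rk=18  ker:flsv,flvx,gksv
∂1c = 0
c vs im∂2: reduces to 0 ⇒ boundary

cycle:yes boundary:yes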